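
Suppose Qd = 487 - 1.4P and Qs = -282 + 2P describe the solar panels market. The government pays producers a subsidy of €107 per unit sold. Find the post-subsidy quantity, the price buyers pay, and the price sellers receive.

Pre-subsidy: 487 - 1.4P = -282 + 2P gives P* = 3845/17, Q* = 2896/17.
With the subsidy, sellers receive Ps = Pb + 107 for each unit, where Pb is the price buyers pay.
Supply in terms of Pb becomes Qs = -282 + 2(Pb + 107) = -68 + 2Pb. Setting this equal to demand: 487 - 1.4Pb = -68 + 2Pb, so Pb = 2775/17.
Sellers receive Ps = 2775/17 + 107 = 4594/17; Q' = 487 − 1.4·(2775/17) = 4394/17.

Q' = 4394/17; buyers pay 2775/17; sellers receive 4594/17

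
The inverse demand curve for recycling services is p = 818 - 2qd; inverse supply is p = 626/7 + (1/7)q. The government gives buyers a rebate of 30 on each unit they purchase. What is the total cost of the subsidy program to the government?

Government cost = 10620

Pre-subsidy: 818 - 2q = 626/7 + (1/7)q gives q* = 340 and p* = 138.
With the rebate, buyers effectively pay pb = ps − 30, where ps is the price sellers receive.
On the curves, pb = 818 - 2q and ps = 626/7 + (1/7)q; the wedge ps − pb = 30 gives 626/7 + (1/7)q − (818 - 2q) = 30, so q' = 354.
Then pb = 818 − 2·354 = 110 and ps = 626/7 + (1/7)·354 = 140.
Government outlay = subsidy × quantity = 30 × 354 = 10620.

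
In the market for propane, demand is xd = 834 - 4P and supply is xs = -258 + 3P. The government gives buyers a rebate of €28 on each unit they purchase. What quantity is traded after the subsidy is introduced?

x' = 258

Pre-subsidy: 834 - 4P = -258 + 3P gives P* = 156, x* = 210.
With the rebate, buyers effectively pay Pb = Ps − 28, where Ps is the price sellers receive.
Demand in terms of Ps becomes xd = 834 − 4(Ps − 28) = 946 - 4Ps. Setting this equal to supply: 946 - 4Ps = -258 + 3Ps, so Ps = 172.
Buyers pay Pb = 172 − 28 = 144; x' = -258 + 3·172 = 258.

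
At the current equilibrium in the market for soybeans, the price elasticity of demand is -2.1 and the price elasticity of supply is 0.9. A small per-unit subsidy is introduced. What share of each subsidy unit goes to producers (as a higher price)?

For a small subsidy around the equilibrium, the benefit split depends on the relative slopes, which at a point are proportional to the elasticities.
Buyer share = εs/(εs + |εd|) = 0.9/(0.9 + 2.1) = 0.3; seller share = |εd|/(εs + |εd|) = 0.7.
So producers capture 0.7 of the subsidy.

Producer share = 0.7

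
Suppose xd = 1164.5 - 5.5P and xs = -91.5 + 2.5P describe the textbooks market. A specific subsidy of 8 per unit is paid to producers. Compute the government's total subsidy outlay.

Government cost = 2518

Pre-subsidy: 1164.5 - 5.5P = -91.5 + 2.5P gives P* = 157, x* = 301.
With the subsidy, sellers receive Ps = Pb + 8 for each unit, where Pb is the price buyers pay.
Supply in terms of Pb becomes xs = -91.5 + 2.5(Pb + 8) = -71.5 + 2.5Pb. Setting this equal to demand: 1164.5 - 5.5Pb = -71.5 + 2.5Pb, so Pb = 154.5.
Sellers receive Ps = 154.5 + 8 = 162.5; x' = 1164.5 − 5.5·154.5 = 314.75.
Government outlay = subsidy × quantity = 8 × 314.75 = 2518.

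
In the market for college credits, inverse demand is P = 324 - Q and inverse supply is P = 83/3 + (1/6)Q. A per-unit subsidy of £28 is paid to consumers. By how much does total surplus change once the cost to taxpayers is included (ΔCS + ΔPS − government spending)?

Pre-subsidy: 324 - Q = 83/3 + (1/6)Q gives Q* = 254 and P* = 70.
With the rebate, buyers effectively pay Pb = Ps − 28, where Ps is the price sellers receive.
On the curves, Pb = 324 - Q and Ps = 83/3 + (1/6)Q; the wedge Ps − Pb = 28 gives 83/3 + (1/6)Q − (324 - Q) = 28, so Q' = 278.
Then Pb = 324 − 1·278 = 46 and Ps = 83/3 + (1/6)·278 = 74.
ΔCS = ½(254 + 278)(70 − 46) = 6384; ΔPS = ½(254 + 278)(74 − 70) = 1064.
Government spending = 28 × 278 = 7784.
Net change = 6384 + 1064 − 7784 = -336. The loss equals the DWL triangle ½·28·24.

Net change in total surplus = -£336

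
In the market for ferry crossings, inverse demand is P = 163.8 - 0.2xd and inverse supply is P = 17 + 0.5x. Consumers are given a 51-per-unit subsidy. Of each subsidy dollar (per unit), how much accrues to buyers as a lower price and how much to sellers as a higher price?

Buyers gain 102/7 per unit; sellers gain 255/7 per unit

Pre-subsidy: 163.8 - 0.2x = 17 + 0.5x gives x* = 1468/7 and P* = 853/7.
With the rebate, buyers effectively pay Pb = Ps − 51, where Ps is the price sellers receive.
On the curves, Pb = 163.8 - 0.2x and Ps = 17 + 0.5x; the wedge Ps − Pb = 51 gives 17 + 0.5x − (163.8 - 0.2x) = 51, so x' = 1978/7.
Then Pb = 163.8 − 0.2·(1978/7) = 751/7 and Ps = 17 + 0.5·(1978/7) = 1108/7.
Buyers' price falls by P* − Pb = 853/7 − 751/7 = 102/7; sellers' price rises by Ps − P* = 1108/7 − 853/7 = 255/7.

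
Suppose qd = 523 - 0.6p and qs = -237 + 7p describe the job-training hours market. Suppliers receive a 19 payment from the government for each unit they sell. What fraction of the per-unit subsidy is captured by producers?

Producer share = 3/38

Pre-subsidy: 523 - 0.6p = -237 + 7p gives p* = 100, q* = 463.
With the subsidy, sellers receive ps = pb + 19 for each unit, where pb is the price buyers pay.
Supply in terms of pb becomes qs = -237 + 7(pb + 19) = -104 + 7pb. Setting this equal to demand: 523 - 0.6pb = -104 + 7pb, so pb = 82.5.
Sellers receive ps = 82.5 + 19 = 101.5; q' = 523 − 0.6·82.5 = 473.5.
Buyers' price falls by p* − pb = 100 − 82.5 = 17.5; sellers' price rises by ps − p* = 101.5 − 100 = 1.5.
So producers capture 1.5/19 = 3/38 of each unit of subsidy.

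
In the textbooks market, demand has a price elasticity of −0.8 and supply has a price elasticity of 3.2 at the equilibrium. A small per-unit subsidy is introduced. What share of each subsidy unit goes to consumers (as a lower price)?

For a small subsidy around the equilibrium, the benefit split depends on the relative slopes, which at a point are proportional to the elasticities.
Buyer share = εs/(εs + |εd|) = 3.2/(3.2 + 0.8) = 0.8; seller share = |εd|/(εs + |εd|) = 0.2.

Consumer share = 0.8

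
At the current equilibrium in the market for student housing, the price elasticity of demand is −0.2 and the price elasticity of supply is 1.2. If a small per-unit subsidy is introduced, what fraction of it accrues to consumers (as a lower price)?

For a small subsidy around the equilibrium, the benefit split depends on the relative slopes, which at a point are proportional to the elasticities.
Buyer share = εs/(εs + |εd|) = 1.2/(1.2 + 0.2) = 6/7; seller share = |εd|/(εs + |εd|) = 1/7.

Consumer share = 6/7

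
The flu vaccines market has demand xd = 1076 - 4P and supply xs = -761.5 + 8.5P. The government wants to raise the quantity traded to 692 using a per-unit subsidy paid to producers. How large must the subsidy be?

Required subsidy s = 75 per unit

At x = 692, invert demand for the buyer price: Pb = (1076 − 692)/4 = 96; invert supply for the seller price: Ps = (692 − (-761.5))/8.5 = 171.
The subsidy must fill the gap: s = Ps − Pb = 171 − 96 = 75.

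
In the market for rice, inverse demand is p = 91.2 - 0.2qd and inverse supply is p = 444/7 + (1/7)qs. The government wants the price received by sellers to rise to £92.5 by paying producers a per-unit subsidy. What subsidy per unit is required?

At a seller price of 92.5, quantity supplied is -444 + 7·92.5 = 203.5.
Buyers absorb 203.5 only when they pay pb = 91.2 − 0.2·203.5 = 50.5.
s = ps − pb = 92.5 − 50.5 = 42.

Required subsidy s = £42 per unit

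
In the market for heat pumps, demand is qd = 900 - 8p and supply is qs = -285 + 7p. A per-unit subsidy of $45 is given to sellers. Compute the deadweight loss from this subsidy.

Pre-subsidy: 900 - 8p = -285 + 7p gives p* = 79, q* = 268.
With the subsidy, sellers receive ps = pb + 45 for each unit, where pb is the price buyers pay.
Supply in terms of pb becomes qs = -285 + 7(pb + 45) = 30 + 7pb. Setting this equal to demand: 900 - 8pb = 30 + 7pb, so pb = 58.
Sellers receive ps = 58 + 45 = 103; q' = 900 − 8·58 = 436.
The subsidy expands output by 436 − 268 = 168 past the efficient level; on those units the gap between marginal cost and willingness to pay runs from 0 up to 45.
DWL = ½ × 45 × 168 = 3780.

Deadweight loss = $3780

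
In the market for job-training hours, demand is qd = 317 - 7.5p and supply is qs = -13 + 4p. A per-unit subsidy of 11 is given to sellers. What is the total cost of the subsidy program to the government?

Government cost = 33011/23

Pre-subsidy: 317 - 7.5p = -13 + 4p gives p* = 660/23, q* = 2341/23.
With the subsidy, sellers receive ps = pb + 11 for each unit, where pb is the price buyers pay.
Supply in terms of pb becomes qs = -13 + 4(pb + 11) = 31 + 4pb. Setting this equal to demand: 317 - 7.5pb = 31 + 4pb, so pb = 572/23.
Sellers receive ps = 572/23 + 11 = 825/23; q' = 317 − 7.5·(572/23) = 3001/23.
Government outlay = subsidy × quantity = 11 × 3001/23 = 33011/23.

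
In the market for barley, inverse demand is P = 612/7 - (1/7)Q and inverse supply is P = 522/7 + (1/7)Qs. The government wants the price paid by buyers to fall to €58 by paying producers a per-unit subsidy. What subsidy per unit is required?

Required subsidy s = €46 per unit

At a buyer price of 58, quantity demanded is 612 − 7·58 = 206.
Sellers supply 206 only when they receive Ps = 522/7 + (1/7)·206 = 104.
s = Ps − Pb = 104 − 58 = 46.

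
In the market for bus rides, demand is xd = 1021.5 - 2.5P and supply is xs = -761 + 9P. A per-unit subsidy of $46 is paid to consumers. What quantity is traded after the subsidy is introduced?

x' = 724

Pre-subsidy: 1021.5 - 2.5P = -761 + 9P gives P* = 155, x* = 634.
With the rebate, buyers effectively pay Pb = Ps − 46, where Ps is the price sellers receive.
Demand in terms of Ps becomes xd = 1021.5 − 2.5(Ps − 46) = 1136.5 - 2.5Ps. Setting this equal to supply: 1136.5 - 2.5Ps = -761 + 9Ps, so Ps = 165.
Buyers pay Pb = 165 − 46 = 119; x' = -761 + 9·165 = 724.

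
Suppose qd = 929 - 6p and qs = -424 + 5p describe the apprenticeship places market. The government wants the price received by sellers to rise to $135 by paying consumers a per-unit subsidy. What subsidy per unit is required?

At a seller price of 135, quantity supplied is -424 + 5·135 = 251.
Buyers absorb 251 only when they pay pb with 929 − 6·pb = 251, i.e. pb = 113.
s = ps − pb = 135 − 113 = 22.

Required subsidy s = $22 per unit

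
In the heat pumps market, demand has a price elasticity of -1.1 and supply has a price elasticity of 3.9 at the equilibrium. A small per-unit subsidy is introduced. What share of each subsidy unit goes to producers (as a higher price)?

Producer share = 0.22

For a small subsidy around the equilibrium, the benefit split depends on the relative slopes, which at a point are proportional to the elasticities.
Buyer share = εs/(εs + |εd|) = 3.9/(3.9 + 1.1) = 0.78; seller share = |εd|/(εs + |εd|) = 0.22.
So producers capture 0.22 of the subsidy.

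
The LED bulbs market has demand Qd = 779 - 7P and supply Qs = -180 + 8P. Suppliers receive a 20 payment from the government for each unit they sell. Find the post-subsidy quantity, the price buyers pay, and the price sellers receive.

Pre-subsidy: 779 - 7P = -180 + 8P gives P* = 959/15, Q* = 4972/15.
With the subsidy, sellers receive Ps = Pb + 20 for each unit, where Pb is the price buyers pay.
Supply in terms of Pb becomes Qs = -180 + 8(Pb + 20) = -20 + 8Pb. Setting this equal to demand: 779 - 7Pb = -20 + 8Pb, so Pb = 799/15.
Sellers receive Ps = 799/15 + 20 = 1099/15; Q' = 779 − 7·(799/15) = 6092/15.

Q' = 6092/15; buyers pay 799/15; sellers receive 1099/15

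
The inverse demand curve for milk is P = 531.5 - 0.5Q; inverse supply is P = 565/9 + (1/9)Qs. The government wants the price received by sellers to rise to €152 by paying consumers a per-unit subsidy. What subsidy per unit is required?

At a seller price of 152, quantity supplied is -565 + 9·152 = 803.
Buyers absorb 803 only when they pay Pb = 531.5 − 0.5·803 = 130.
s = Ps − Pb = 152 − 130 = 22.

Required subsidy s = €22 per unit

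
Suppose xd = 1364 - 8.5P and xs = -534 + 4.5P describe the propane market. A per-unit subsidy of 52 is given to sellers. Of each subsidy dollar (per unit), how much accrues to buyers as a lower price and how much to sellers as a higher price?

Pre-subsidy: 1364 - 8.5P = -534 + 4.5P gives P* = 146, x* = 123.
With the subsidy, sellers receive Ps = Pb + 52 for each unit, where Pb is the price buyers pay.
Supply in terms of Pb becomes xs = -534 + 4.5(Pb + 52) = -300 + 4.5Pb. Setting this equal to demand: 1364 - 8.5Pb = -300 + 4.5Pb, so Pb = 128.
Sellers receive Ps = 128 + 52 = 180; x' = 1364 − 8.5·128 = 276.
Buyers' price falls by P* − Pb = 146 − 128 = 18; sellers' price rises by Ps − P* = 180 − 146 = 34.

Buyers gain 18 per unit; sellers gain 34 per unit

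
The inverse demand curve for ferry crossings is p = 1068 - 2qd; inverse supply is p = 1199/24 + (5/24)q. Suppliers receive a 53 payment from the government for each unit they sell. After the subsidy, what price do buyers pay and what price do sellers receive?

Pre-subsidy: 1068 - 2q = 1199/24 + (5/24)q gives q* = 461 and p* = 146.
With the subsidy, sellers receive ps = pb + 53 for each unit, where pb is the price buyers pay.
On the curves, pb = 1068 - 2q and ps = 1199/24 + (5/24)q; the wedge ps − pb = 53 gives 1199/24 + (5/24)q − (1068 - 2q) = 53, so q' = 485.
Then pb = 1068 − 2·485 = 98 and ps = 1199/24 + (5/24)·485 = 151.

Buyers pay 98; sellers receive 151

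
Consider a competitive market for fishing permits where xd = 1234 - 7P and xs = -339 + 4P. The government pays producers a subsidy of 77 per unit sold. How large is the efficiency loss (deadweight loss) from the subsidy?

Deadweight loss = 7546

Pre-subsidy: 1234 - 7P = -339 + 4P gives P* = 143, x* = 233.
With the subsidy, sellers receive Ps = Pb + 77 for each unit, where Pb is the price buyers pay.
Supply in terms of Pb becomes xs = -339 + 4(Pb + 77) = -31 + 4Pb. Setting this equal to demand: 1234 - 7Pb = -31 + 4Pb, so Pb = 115.
Sellers receive Ps = 115 + 77 = 192; x' = 1234 − 7·115 = 429.
The subsidy expands output by 429 − 233 = 196 past the efficient level; on those units the gap between marginal cost and willingness to pay runs from 0 up to 77.
DWL = ½ × 77 × 196 = 7546.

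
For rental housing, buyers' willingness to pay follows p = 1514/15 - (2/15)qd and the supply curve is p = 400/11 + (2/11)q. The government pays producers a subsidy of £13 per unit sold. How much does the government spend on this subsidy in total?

Government cost = £3199.75

Pre-subsidy: 1514/15 - (2/15)q = 400/11 + (2/11)q gives q* = 5327/26 and p* = 957/13.
With the subsidy, sellers receive ps = pb + 13 for each unit, where pb is the price buyers pay.
On the curves, pb = 1514/15 - (2/15)q and ps = 400/11 + (2/11)q; the wedge ps − pb = 13 gives 400/11 + (2/11)q − (1514/15 - (2/15)q) = 13, so q' = 12799/52.
Then pb = 1514/15 − (2/15)·(12799/52) = 1771/26 and ps = 400/11 + (2/11)·(12799/52) = 2109/26.
Government outlay = subsidy × quantity = 13 × 12799/52 = 3199.75.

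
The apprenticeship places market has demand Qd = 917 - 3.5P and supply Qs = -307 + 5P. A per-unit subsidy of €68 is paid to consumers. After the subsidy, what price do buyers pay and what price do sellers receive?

Pre-subsidy: 917 - 3.5P = -307 + 5P gives P* = 144, Q* = 413.
With the rebate, buyers effectively pay Pb = Ps − 68, where Ps is the price sellers receive.
Demand in terms of Ps becomes Qd = 917 − 3.5(Ps − 68) = 1155 - 3.5Ps. Setting this equal to supply: 1155 - 3.5Ps = -307 + 5Ps, so Ps = 172.
Buyers pay Pb = 172 − 68 = 104; Q' = -307 + 5·172 = 553.

Buyers pay €104; sellers receive €172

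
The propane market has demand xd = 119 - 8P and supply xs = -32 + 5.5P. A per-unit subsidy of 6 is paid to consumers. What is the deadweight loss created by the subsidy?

Pre-subsidy: 119 - 8P = -32 + 5.5P gives P* = 302/27, x* = 797/27.
With the rebate, buyers effectively pay Pb = Ps − 6, where Ps is the price sellers receive.
Demand in terms of Ps becomes xd = 119 − 8(Ps − 6) = 167 - 8Ps. Setting this equal to supply: 167 - 8Ps = -32 + 5.5Ps, so Ps = 398/27.
Buyers pay Pb = 398/27 − 6 = 236/27; x' = -32 + 5.5·(398/27) = 1325/27.
The subsidy expands output by 1325/27 − 797/27 = 176/9 past the efficient level; on those units the gap between marginal cost and willingness to pay runs from 0 up to 6.
DWL = ½ × 6 × 176/9 = 176/3.

Deadweight loss = 176/3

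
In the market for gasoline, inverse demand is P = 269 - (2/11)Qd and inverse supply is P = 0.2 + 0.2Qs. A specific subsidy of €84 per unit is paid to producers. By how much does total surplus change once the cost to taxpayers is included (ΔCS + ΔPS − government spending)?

Pre-subsidy: 269 - (2/11)Q = 0.2 + 0.2Q gives Q* = 704 and P* = 141.
With the subsidy, sellers receive Ps = Pb + 84 for each unit, where Pb is the price buyers pay.
On the curves, Pb = 269 - (2/11)Q and Ps = 0.2 + 0.2Q; the wedge Ps − Pb = 84 gives 0.2 + 0.2Q − (269 - (2/11)Q) = 84, so Q' = 924.
Then Pb = 269 − (2/11)·924 = 101 and Ps = 0.2 + 0.2·924 = 185.
ΔCS = ½(704 + 924)(141 − 101) = 32560; ΔPS = ½(704 + 924)(185 − 141) = 35816.
Government spending = 84 × 924 = 77616.
Net change = 32560 + 35816 − 77616 = -9240. The loss equals the DWL triangle ½·84·220.

Net change in total surplus = -€9240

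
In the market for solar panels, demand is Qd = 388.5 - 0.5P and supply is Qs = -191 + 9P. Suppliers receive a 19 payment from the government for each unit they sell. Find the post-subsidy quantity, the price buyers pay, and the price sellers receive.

Pre-subsidy: 388.5 - 0.5P = -191 + 9P gives P* = 61, Q* = 358.
With the subsidy, sellers receive Ps = Pb + 19 for each unit, where Pb is the price buyers pay.
Supply in terms of Pb becomes Qs = -191 + 9(Pb + 19) = -20 + 9Pb. Setting this equal to demand: 388.5 - 0.5Pb = -20 + 9Pb, so Pb = 43.
Sellers receive Ps = 43 + 19 = 62; Q' = 388.5 − 0.5·43 = 367.

Q' = 367; buyers pay 43; sellers receive 62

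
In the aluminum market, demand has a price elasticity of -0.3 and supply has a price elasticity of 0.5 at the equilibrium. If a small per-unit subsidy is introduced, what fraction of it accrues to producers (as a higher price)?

Producer share = 0.375

For a small subsidy around the equilibrium, the benefit split depends on the relative slopes, which at a point are proportional to the elasticities.
Buyer share = εs/(εs + |εd|) = 0.5/(0.5 + 0.3) = 0.625; seller share = |εd|/(εs + |εd|) = 0.375.
So producers capture 0.375 of the subsidy.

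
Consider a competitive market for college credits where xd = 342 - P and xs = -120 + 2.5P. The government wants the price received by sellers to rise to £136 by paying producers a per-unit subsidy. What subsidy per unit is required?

At a seller price of 136, quantity supplied is -120 + 2.5·136 = 220.
Buyers absorb 220 only when they pay Pb with 342 − 1·Pb = 220, i.e. Pb = 122.
s = Ps − Pb = 136 − 122 = 14.

Required subsidy s = £14 per unit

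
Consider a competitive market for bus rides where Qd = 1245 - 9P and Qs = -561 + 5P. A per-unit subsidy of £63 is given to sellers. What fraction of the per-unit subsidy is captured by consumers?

Consumer share = 5/14

Pre-subsidy: 1245 - 9P = -561 + 5P gives P* = 129, Q* = 84.
With the subsidy, sellers receive Ps = Pb + 63 for each unit, where Pb is the price buyers pay.
Supply in terms of Pb becomes Qs = -561 + 5(Pb + 63) = -246 + 5Pb. Setting this equal to demand: 1245 - 9Pb = -246 + 5Pb, so Pb = 106.5.
Sellers receive Ps = 106.5 + 63 = 169.5; Q' = 1245 − 9·106.5 = 286.5.
Buyers' price falls by P* − Pb = 129 − 106.5 = 22.5; sellers' price rises by Ps − P* = 169.5 − 129 = 40.5.
So consumers capture 22.5/63 = 5/14 of each unit of subsidy.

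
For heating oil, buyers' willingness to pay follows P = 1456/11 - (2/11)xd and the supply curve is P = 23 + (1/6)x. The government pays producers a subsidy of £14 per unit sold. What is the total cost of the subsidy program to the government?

Government cost = £4956

Pre-subsidy: 1456/11 - (2/11)x = 23 + (1/6)x gives x* = 7218/23 and P* = 1732/23.
With the subsidy, sellers receive Ps = Pb + 14 for each unit, where Pb is the price buyers pay.
On the curves, Pb = 1456/11 - (2/11)x and Ps = 23 + (1/6)x; the wedge Ps − Pb = 14 gives 23 + (1/6)x − (1456/11 - (2/11)x) = 14, so x' = 354.
Then Pb = 1456/11 − (2/11)·354 = 68 and Ps = 23 + (1/6)·354 = 82.
Government outlay = subsidy × quantity = 14 × 354 = 4956.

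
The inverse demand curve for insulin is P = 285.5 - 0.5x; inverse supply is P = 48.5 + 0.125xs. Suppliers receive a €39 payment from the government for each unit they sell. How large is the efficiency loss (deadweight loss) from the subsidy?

Pre-subsidy: 285.5 - 0.5x = 48.5 + 0.125x gives x* = 379.2 and P* = 95.9.
With the subsidy, sellers receive Ps = Pb + 39 for each unit, where Pb is the price buyers pay.
On the curves, Pb = 285.5 - 0.5x and Ps = 48.5 + 0.125x; the wedge Ps − Pb = 39 gives 48.5 + 0.125x − (285.5 - 0.5x) = 39, so x' = 441.6.
Then Pb = 285.5 − 0.5·441.6 = 64.7 and Ps = 48.5 + 0.125·441.6 = 103.7.
The subsidy expands output by 441.6 − 379.2 = 62.4 past the efficient level; on those units the gap between marginal cost and willingness to pay runs from 0 up to 39.
DWL = ½ × 39 × 62.4 = 1216.8.

Deadweight loss = €1216.8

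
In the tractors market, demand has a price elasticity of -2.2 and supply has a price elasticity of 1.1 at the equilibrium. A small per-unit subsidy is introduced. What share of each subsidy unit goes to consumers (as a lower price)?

For a small subsidy around the equilibrium, the benefit split depends on the relative slopes, which at a point are proportional to the elasticities.
Buyer share = εs/(εs + |εd|) = 1.1/(1.1 + 2.2) = 1/3; seller share = |εd|/(εs + |εd|) = 2/3.

Consumer share = 1/3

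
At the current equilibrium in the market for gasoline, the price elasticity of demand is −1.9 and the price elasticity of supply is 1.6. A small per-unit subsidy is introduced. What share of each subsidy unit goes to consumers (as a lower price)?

For a small subsidy around the equilibrium, the benefit split depends on the relative slopes, which at a point are proportional to the elasticities.
Buyer share = εs/(εs + |εd|) = 1.6/(1.6 + 1.9) = 16/35; seller share = |εd|/(εs + |εd|) = 19/35.

Consumer share = 16/35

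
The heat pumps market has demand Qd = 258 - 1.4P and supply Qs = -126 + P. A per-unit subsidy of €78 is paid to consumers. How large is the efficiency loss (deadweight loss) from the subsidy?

Pre-subsidy: 258 - 1.4P = -126 + P gives P* = 160, Q* = 34.
With the rebate, buyers effectively pay Pb = Ps − 78, where Ps is the price sellers receive.
Demand in terms of Ps becomes Qd = 258 − 1.4(Ps − 78) = 367.2 - 1.4Ps. Setting this equal to supply: 367.2 - 1.4Ps = -126 + Ps, so Ps = 205.5.
Buyers pay Pb = 205.5 − 78 = 127.5; Q' = -126 + 1·205.5 = 79.5.
The subsidy expands output by 79.5 − 34 = 45.5 past the efficient level; on those units the gap between marginal cost and willingness to pay runs from 0 up to 78.
DWL = ½ × 78 × 45.5 = 1774.5.

Deadweight loss = €1774.5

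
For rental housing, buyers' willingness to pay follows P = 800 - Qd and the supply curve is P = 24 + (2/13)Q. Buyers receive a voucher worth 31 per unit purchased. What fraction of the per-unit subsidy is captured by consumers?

Consumer share = 13/15

Pre-subsidy: 800 - Q = 24 + (2/13)Q gives Q* = 10088/15 and P* = 1912/15.
With the rebate, buyers effectively pay Pb = Ps − 31, where Ps is the price sellers receive.
On the curves, Pb = 800 - Q and Ps = 24 + (2/13)Q; the wedge Ps − Pb = 31 gives 24 + (2/13)Q − (800 - Q) = 31, so Q' = 699.4.
Then Pb = 800 − 1·699.4 = 100.6 and Ps = 24 + (2/13)·699.4 = 131.6.
Buyers' price falls by P* − Pb = 1912/15 − 100.6 = 403/15; sellers' price rises by Ps − P* = 131.6 − 1912/15 = 62/15.
So consumers capture (403/15)/31 = 13/15 of each unit of subsidy.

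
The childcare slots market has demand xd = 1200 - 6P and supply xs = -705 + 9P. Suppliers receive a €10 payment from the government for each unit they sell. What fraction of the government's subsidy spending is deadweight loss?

DWL / government spending = 3/79

Pre-subsidy: 1200 - 6P = -705 + 9P gives P* = 127, x* = 438.
With the subsidy, sellers receive Ps = Pb + 10 for each unit, where Pb is the price buyers pay.
Supply in terms of Pb becomes xs = -705 + 9(Pb + 10) = -615 + 9Pb. Setting this equal to demand: 1200 - 6Pb = -615 + 9Pb, so Pb = 121.
Sellers receive Ps = 121 + 10 = 131; x' = 1200 − 6·121 = 474.
ΔCS = ½(438 + 474)(127 − 121) = 2736; ΔPS = ½(438 + 474)(131 − 127) = 1824.
Government spending = 10 × 474 = 4740.
DWL = ½ × 10 × (474 − 438) = 180; fraction = 180 / 4740 = 3/79.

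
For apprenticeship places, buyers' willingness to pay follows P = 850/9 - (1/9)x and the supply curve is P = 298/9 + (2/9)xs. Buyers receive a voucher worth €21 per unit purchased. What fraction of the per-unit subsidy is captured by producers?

Pre-subsidy: 850/9 - (1/9)x = 298/9 + (2/9)x gives x* = 184 and P* = 74.
With the rebate, buyers effectively pay Pb = Ps − 21, where Ps is the price sellers receive.
On the curves, Pb = 850/9 - (1/9)x and Ps = 298/9 + (2/9)x; the wedge Ps − Pb = 21 gives 298/9 + (2/9)x − (850/9 - (1/9)x) = 21, so x' = 247.
Then Pb = 850/9 − (1/9)·247 = 67 and Ps = 298/9 + (2/9)·247 = 88.
Buyers' price falls by P* − Pb = 74 − 67 = 7; sellers' price rises by Ps − P* = 88 − 74 = 14.
So producers capture 14/21 = 2/3 of each unit of subsidy.

Producer share = 2/3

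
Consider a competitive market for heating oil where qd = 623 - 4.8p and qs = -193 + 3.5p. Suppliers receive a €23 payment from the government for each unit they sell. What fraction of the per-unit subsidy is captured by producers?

Pre-subsidy: 623 - 4.8p = -193 + 3.5p gives p* = 8160/83, q* = 12541/83.
With the subsidy, sellers receive ps = pb + 23 for each unit, where pb is the price buyers pay.
Supply in terms of pb becomes qs = -193 + 3.5(pb + 23) = -112.5 + 3.5pb. Setting this equal to demand: 623 - 4.8pb = -112.5 + 3.5pb, so pb = 7355/83.
Sellers receive ps = 7355/83 + 23 = 9264/83; q' = 623 − 4.8·(7355/83) = 16405/83.
Buyers' price falls by p* − pb = 8160/83 − 7355/83 = 805/83; sellers' price rises by ps − p* = 9264/83 − 8160/83 = 1104/83.
So producers capture (1104/83)/23 = 48/83 of each unit of subsidy.

Producer share = 48/83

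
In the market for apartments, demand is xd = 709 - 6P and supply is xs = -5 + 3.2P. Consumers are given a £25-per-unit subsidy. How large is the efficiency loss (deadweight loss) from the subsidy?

Deadweight loss = 15000/23

Pre-subsidy: 709 - 6P = -5 + 3.2P gives P* = 1785/23, x* = 5597/23.
With the rebate, buyers effectively pay Pb = Ps − 25, where Ps is the price sellers receive.
Demand in terms of Ps becomes xd = 709 − 6(Ps − 25) = 859 - 6Ps. Setting this equal to supply: 859 - 6Ps = -5 + 3.2Ps, so Ps = 2160/23.
Buyers pay Pb = 2160/23 − 25 = 1585/23; x' = -5 + 3.2·(2160/23) = 6797/23.
The subsidy expands output by 6797/23 − 5597/23 = 1200/23 past the efficient level; on those units the gap between marginal cost and willingness to pay runs from 0 up to 25.
DWL = ½ × 25 × 1200/23 = 15000/23.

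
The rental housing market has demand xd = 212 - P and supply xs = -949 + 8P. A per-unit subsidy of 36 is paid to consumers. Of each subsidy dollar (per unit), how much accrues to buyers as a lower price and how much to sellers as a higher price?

Pre-subsidy: 212 - P = -949 + 8P gives P* = 129, x* = 83.
With the rebate, buyers effectively pay Pb = Ps − 36, where Ps is the price sellers receive.
Demand in terms of Ps becomes xd = 212 − 1(Ps − 36) = 248 - Ps. Setting this equal to supply: 248 - Ps = -949 + 8Ps, so Ps = 133.
Buyers pay Pb = 133 − 36 = 97; x' = -949 + 8·133 = 115.
Buyers' price falls by P* − Pb = 129 − 97 = 32; sellers' price rises by Ps − P* = 133 − 129 = 4.

Buyers gain 32 per unit; sellers gain 4 per unit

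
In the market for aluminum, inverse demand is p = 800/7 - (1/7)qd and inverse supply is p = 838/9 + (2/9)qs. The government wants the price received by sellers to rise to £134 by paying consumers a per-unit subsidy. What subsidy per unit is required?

At a seller price of 134, quantity supplied is -419 + 4.5·134 = 184.
Buyers absorb 184 only when they pay pb = 800/7 − (1/7)·184 = 88.
s = ps − pb = 134 − 88 = 46.

Required subsidy s = £46 per unit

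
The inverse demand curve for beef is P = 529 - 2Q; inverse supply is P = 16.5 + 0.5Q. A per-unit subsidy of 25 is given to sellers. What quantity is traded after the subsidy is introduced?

Q' = 215

Pre-subsidy: 529 - 2Q = 16.5 + 0.5Q gives Q* = 205 and P* = 119.
With the subsidy, sellers receive Ps = Pb + 25 for each unit, where Pb is the price buyers pay.
On the curves, Pb = 529 - 2Q and Ps = 16.5 + 0.5Q; the wedge Ps − Pb = 25 gives 16.5 + 0.5Q − (529 - 2Q) = 25, so Q' = 215.
Then Pb = 529 − 2·215 = 99 and Ps = 16.5 + 0.5·215 = 124.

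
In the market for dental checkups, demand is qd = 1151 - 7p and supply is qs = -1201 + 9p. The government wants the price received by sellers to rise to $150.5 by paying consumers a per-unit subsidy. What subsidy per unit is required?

At a seller price of 150.5, quantity supplied is -1201 + 9·150.5 = 153.5.
Buyers absorb 153.5 only when they pay pb with 1151 − 7·pb = 153.5, i.e. pb = 142.5.
s = ps − pb = 150.5 − 142.5 = 8.

Required subsidy s = $8 per unit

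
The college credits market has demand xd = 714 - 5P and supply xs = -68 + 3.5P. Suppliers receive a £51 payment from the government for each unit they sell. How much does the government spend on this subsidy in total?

Government cost = £18309

Pre-subsidy: 714 - 5P = -68 + 3.5P gives P* = 92, x* = 254.
With the subsidy, sellers receive Ps = Pb + 51 for each unit, where Pb is the price buyers pay.
Supply in terms of Pb becomes xs = -68 + 3.5(Pb + 51) = 110.5 + 3.5Pb. Setting this equal to demand: 714 - 5Pb = 110.5 + 3.5Pb, so Pb = 71.
Sellers receive Ps = 71 + 51 = 122; x' = 714 − 5·71 = 359.
Government outlay = subsidy × quantity = 51 × 359 = 18309.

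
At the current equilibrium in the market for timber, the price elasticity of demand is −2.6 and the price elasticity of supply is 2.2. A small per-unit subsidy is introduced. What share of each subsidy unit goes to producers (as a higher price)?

Producer share = 13/24

For a small subsidy around the equilibrium, the benefit split depends on the relative slopes, which at a point are proportional to the elasticities.
Buyer share = εs/(εs + |εd|) = 2.2/(2.2 + 2.6) = 11/24; seller share = |εd|/(εs + |εd|) = 13/24.
So producers capture 13/24 of the subsidy.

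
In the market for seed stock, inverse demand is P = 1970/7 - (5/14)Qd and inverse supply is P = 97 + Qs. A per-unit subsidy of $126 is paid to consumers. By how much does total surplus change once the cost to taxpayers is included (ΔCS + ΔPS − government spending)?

Pre-subsidy: 1970/7 - (5/14)Q = 97 + Q gives Q* = 2582/19 and P* = 4425/19.
With the rebate, buyers effectively pay Pb = Ps − 126, where Ps is the price sellers receive.
On the curves, Pb = 1970/7 - (5/14)Q and Ps = 97 + Q; the wedge Ps − Pb = 126 gives 97 + Q − (1970/7 - (5/14)Q) = 126, so Q' = 4346/19.
Then Pb = 1970/7 − (5/14)·(4346/19) = 3795/19 and Ps = 97 + 1·(4346/19) = 6189/19.
ΔCS = ½(2582/19 + 4346/19)(4425/19 − 3795/19) = 2182320/361; ΔPS = ½(2582/19 + 4346/19)(6189/19 − 4425/19) = 6110496/361.
Government spending = 126 × 4346/19 = 547596/19.
Net change = 2182320/361 + 6110496/361 − 547596/19 = -111132/19. The loss equals the DWL triangle ½·126·1764/19.

Net change in total surplus = -111132/19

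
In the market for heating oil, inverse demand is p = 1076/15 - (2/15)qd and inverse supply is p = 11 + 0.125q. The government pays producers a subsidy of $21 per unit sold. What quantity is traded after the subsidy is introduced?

Pre-subsidy: 1076/15 - (2/15)q = 11 + 0.125q gives q* = 7288/31 and p* = 1252/31.
With the subsidy, sellers receive ps = pb + 21 for each unit, where pb is the price buyers pay.
On the curves, pb = 1076/15 - (2/15)q and ps = 11 + 0.125q; the wedge ps − pb = 21 gives 11 + 0.125q − (1076/15 - (2/15)q) = 21, so q' = 9808/31.
Then pb = 1076/15 − (2/15)·(9808/31) = 916/31 and ps = 11 + 0.125·(9808/31) = 1567/31.

q' = 9808/31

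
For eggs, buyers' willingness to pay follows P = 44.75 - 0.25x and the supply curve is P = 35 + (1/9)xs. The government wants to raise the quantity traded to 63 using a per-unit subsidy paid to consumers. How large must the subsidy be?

Required subsidy s = 13 per unit

At x = 63, from the demand curve buyers pay Pb = 44.75 − 0.25·63 = 29; from the supply curve sellers need Ps = 35 + (1/9)·63 = 42.
The subsidy must fill the gap: s = Ps − Pb = 42 − 29 = 13.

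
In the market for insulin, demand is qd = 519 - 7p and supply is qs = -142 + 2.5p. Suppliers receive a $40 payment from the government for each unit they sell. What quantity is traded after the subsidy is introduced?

Pre-subsidy: 519 - 7p = -142 + 2.5p gives p* = 1322/19, q* = 607/19.
With the subsidy, sellers receive ps = pb + 40 for each unit, where pb is the price buyers pay.
Supply in terms of pb becomes qs = -142 + 2.5(pb + 40) = -42 + 2.5pb. Setting this equal to demand: 519 - 7pb = -42 + 2.5pb, so pb = 1122/19.
Sellers receive ps = 1122/19 + 40 = 1882/19; q' = 519 − 7·(1122/19) = 2007/19.

q' = 2007/19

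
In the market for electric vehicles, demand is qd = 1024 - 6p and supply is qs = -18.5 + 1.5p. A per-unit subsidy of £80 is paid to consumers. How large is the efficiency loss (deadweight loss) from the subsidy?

Pre-subsidy: 1024 - 6p = -18.5 + 1.5p gives p* = 139, q* = 190.
With the rebate, buyers effectively pay pb = ps − 80, where ps is the price sellers receive.
Demand in terms of ps becomes qd = 1024 − 6(ps − 80) = 1504 - 6ps. Setting this equal to supply: 1504 - 6ps = -18.5 + 1.5ps, so ps = 203.
Buyers pay pb = 203 − 80 = 123; q' = -18.5 + 1.5·203 = 286.
The subsidy expands output by 286 − 190 = 96 past the efficient level; on those units the gap between marginal cost and willingness to pay runs from 0 up to 80.
DWL = ½ × 80 × 96 = 3840.

Deadweight loss = £3840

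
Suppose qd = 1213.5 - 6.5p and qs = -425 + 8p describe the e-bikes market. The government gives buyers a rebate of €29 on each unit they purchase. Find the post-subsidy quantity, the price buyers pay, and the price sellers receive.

q' = 583; buyers pay €97; sellers receive €126

Pre-subsidy: 1213.5 - 6.5p = -425 + 8p gives p* = 113, q* = 479.
With the rebate, buyers effectively pay pb = ps − 29, where ps is the price sellers receive.
Demand in terms of ps becomes qd = 1213.5 − 6.5(ps − 29) = 1402 - 6.5ps. Setting this equal to supply: 1402 - 6.5ps = -425 + 8ps, so ps = 126.
Buyers pay pb = 126 − 29 = 97; q' = -425 + 8·126 = 583.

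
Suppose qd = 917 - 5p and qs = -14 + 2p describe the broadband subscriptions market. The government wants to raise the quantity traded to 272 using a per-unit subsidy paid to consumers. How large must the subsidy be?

Required subsidy s = 14 per unit

At q = 272, invert demand for the buyer price: pb = (917 − 272)/5 = 129; invert supply for the seller price: ps = (272 − (-14))/2 = 143.
The subsidy must fill the gap: s = ps − pb = 143 − 129 = 14.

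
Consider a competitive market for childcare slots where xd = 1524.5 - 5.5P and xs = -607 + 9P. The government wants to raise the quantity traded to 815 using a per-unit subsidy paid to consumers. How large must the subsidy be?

Required subsidy s = 29 per unit

At x = 815, invert demand for the buyer price: Pb = (1524.5 − 815)/5.5 = 129; invert supply for the seller price: Ps = (815 − (-607))/9 = 158.
The subsidy must fill the gap: s = Ps − Pb = 158 − 129 = 29.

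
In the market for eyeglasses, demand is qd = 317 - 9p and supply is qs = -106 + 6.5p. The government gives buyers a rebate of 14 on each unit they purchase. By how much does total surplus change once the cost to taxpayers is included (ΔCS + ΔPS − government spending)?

Net change in total surplus = -11466/31

Pre-subsidy: 317 - 9p = -106 + 6.5p gives p* = 846/31, q* = 2213/31.
With the rebate, buyers effectively pay pb = ps − 14, where ps is the price sellers receive.
Demand in terms of ps becomes qd = 317 − 9(ps − 14) = 443 - 9ps. Setting this equal to supply: 443 - 9ps = -106 + 6.5ps, so ps = 1098/31.
Buyers pay pb = 1098/31 − 14 = 664/31; q' = -106 + 6.5·(1098/31) = 3851/31.
ΔCS = ½(2213/31 + 3851/31)(846/31 − 664/31) = 551824/961; ΔPS = ½(2213/31 + 3851/31)(1098/31 − 846/31) = 764064/961.
Government spending = 14 × 3851/31 = 53914/31.
Net change = 551824/961 + 764064/961 − 53914/31 = -11466/31. The loss equals the DWL triangle ½·14·1638/31.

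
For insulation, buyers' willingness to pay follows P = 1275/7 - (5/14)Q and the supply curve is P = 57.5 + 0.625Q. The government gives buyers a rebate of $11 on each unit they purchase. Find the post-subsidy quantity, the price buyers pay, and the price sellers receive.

Pre-subsidy: 1275/7 - (5/14)Q = 57.5 + 0.625Q gives Q* = 1396/11 and P* = 1505/11.
With the rebate, buyers effectively pay Pb = Ps − 11, where Ps is the price sellers receive.
On the curves, Pb = 1275/7 - (5/14)Q and Ps = 57.5 + 0.625Q; the wedge Ps − Pb = 11 gives 57.5 + 0.625Q − (1275/7 - (5/14)Q) = 11, so Q' = 7596/55.
Then Pb = 1275/7 − (5/14)·(7596/55) = 1461/11 and Ps = 57.5 + 0.625·(7596/55) = 1582/11.

Q' = 7596/55; buyers pay 1461/11; sellers receive 1582/11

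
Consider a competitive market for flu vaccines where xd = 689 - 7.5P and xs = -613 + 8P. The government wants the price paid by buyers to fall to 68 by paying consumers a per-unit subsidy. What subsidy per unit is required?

Required subsidy s = 31 per unit

At a buyer price of 68, quantity demanded is 689 − 7.5·68 = 179.
Sellers supply 179 only when they receive Ps with -613 + 8·Ps = 179, i.e. Ps = 99.
s = Ps − Pb = 99 − 68 = 31.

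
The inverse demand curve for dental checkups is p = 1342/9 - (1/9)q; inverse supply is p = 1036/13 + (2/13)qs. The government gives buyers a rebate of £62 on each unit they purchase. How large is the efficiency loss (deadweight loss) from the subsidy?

Deadweight loss = £7254

Pre-subsidy: 1342/9 - (1/9)q = 1036/13 + (2/13)q gives q* = 262 and p* = 120.
With the rebate, buyers effectively pay pb = ps − 62, where ps is the price sellers receive.
On the curves, pb = 1342/9 - (1/9)q and ps = 1036/13 + (2/13)q; the wedge ps − pb = 62 gives 1036/13 + (2/13)q − (1342/9 - (1/9)q) = 62, so q' = 496.
Then pb = 1342/9 − (1/9)·496 = 94 and ps = 1036/13 + (2/13)·496 = 156.
The subsidy expands output by 496 − 262 = 234 past the efficient level; on those units the gap between marginal cost and willingness to pay runs from 0 up to 62.
DWL = ½ × 62 × 234 = 7254.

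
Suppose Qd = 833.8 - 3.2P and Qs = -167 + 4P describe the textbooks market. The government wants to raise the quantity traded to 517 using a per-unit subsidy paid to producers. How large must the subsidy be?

At Q = 517, invert demand for the buyer price: Pb = (833.8 − 517)/3.2 = 99; invert supply for the seller price: Ps = (517 − (-167))/4 = 171.
The subsidy must fill the gap: s = Ps − Pb = 171 − 99 = 72.

Required subsidy s = 72 per unit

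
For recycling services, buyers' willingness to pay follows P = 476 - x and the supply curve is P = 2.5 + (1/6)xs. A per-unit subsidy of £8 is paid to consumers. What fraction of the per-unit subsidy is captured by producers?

Pre-subsidy: 476 - x = 2.5 + (1/6)x gives x* = 2841/7 and P* = 491/7.
With the rebate, buyers effectively pay Pb = Ps − 8, where Ps is the price sellers receive.
On the curves, Pb = 476 - x and Ps = 2.5 + (1/6)x; the wedge Ps − Pb = 8 gives 2.5 + (1/6)x − (476 - x) = 8, so x' = 2889/7.
Then Pb = 476 − 1·(2889/7) = 443/7 and Ps = 2.5 + (1/6)·(2889/7) = 499/7.
Buyers' price falls by P* − Pb = 491/7 − 443/7 = 48/7; sellers' price rises by Ps − P* = 499/7 − 491/7 = 8/7.
So producers capture (8/7)/8 = 1/7 of each unit of subsidy.

Producer share = 1/7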